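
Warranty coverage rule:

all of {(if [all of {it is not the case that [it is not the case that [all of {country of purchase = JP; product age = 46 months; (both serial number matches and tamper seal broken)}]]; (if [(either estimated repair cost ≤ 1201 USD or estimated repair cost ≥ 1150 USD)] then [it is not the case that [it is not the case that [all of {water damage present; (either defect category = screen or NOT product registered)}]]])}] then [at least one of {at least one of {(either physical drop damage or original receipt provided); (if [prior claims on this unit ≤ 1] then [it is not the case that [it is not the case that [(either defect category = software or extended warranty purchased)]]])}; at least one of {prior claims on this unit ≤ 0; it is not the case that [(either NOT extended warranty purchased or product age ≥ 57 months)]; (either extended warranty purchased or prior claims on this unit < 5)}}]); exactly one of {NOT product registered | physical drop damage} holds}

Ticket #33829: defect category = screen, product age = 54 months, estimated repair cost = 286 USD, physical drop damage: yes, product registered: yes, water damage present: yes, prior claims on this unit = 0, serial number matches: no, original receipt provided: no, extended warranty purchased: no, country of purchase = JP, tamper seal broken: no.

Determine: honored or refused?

Atomic conditions:
  country of purchase = JP: JP == JP is true
  product age = 46 months: 54 == 46 is false
  serial number matches: no → false
  tamper seal broken: no → false
  estimated repair cost ≤ 1201 USD: 286 ≤ 1201 is true
  estimated repair cost ≥ 1150 USD: 286 ≥ 1150 is false
  water damage present: yes → true
  defect category = screen: screen == screen is true
  NOT product registered: yes → false
  physical drop damage: yes → true
  original receipt provided: no → false
  prior claims on this unit ≤ 1: 0 ≤ 1 is true
  defect category = software: screen == software is false
  extended warranty purchased: no → false
  prior claims on this unit ≤ 0: 0 ≤ 0 is true
  NOT extended warranty purchased: no → true
  product age ≥ 57 months: 54 ≥ 57 is false
  prior claims on this unit < 5: 0 < 5 is true
Combine:
[1.1.1.1.1.3] false AND false = false
[1.1.1.1.1] true AND false AND false = false
[1.1.1.1] NOT false = true
[1.1.1] NOT true = false
[1.1.2.1] true OR false = true
[1.1.2.2.1.1.2] true OR false = true
[1.1.2.2.1.1] true AND true = true
[1.1.2.2.1] NOT true = false
[1.1.2.2] NOT false = true
[1.1.2] true → true = true
[1.1] false AND true = false
[1.2.1.1] true OR false = true
[1.2.1.2.2.1.1] false OR false = false
[1.2.1.2.2.1] NOT false = true
[1.2.1.2.2] NOT true = false
[1.2.1.2] true → false = false
[1.2.1] true OR false = true
[1.2.2.2.1] true OR false = true
[1.2.2.2] NOT true = false
[1.2.2.3] false OR true = true
[1.2.2] true OR false OR true = true
[1.2] true OR true = true
[1] false → true (antecedent false ⇒ implication holds) = true
[2] exactly-one(false, true) = true
[root] true AND true = true
Overall: true → honored

Honored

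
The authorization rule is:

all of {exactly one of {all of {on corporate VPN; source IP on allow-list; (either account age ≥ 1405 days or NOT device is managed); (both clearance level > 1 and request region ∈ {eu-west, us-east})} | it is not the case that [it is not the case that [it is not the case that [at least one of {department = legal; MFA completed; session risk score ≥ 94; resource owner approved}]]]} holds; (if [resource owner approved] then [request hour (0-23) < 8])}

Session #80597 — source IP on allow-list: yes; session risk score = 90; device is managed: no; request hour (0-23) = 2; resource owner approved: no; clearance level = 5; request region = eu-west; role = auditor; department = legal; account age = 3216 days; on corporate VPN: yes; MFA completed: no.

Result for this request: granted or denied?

Atomic conditions:
  on corporate VPN: yes → true
  source IP on allow-list: yes → true
  account age ≥ 1405 days: 3216 ≥ 1405 is true
  NOT device is managed: no → true
  clearance level > 1: 5 > 1 is true
  request region ∈ {eu-west, us-east}: eu-west is in the set → true
  department = legal: legal == legal is true
  MFA completed: no → false
  session risk score ≥ 94: 90 ≥ 94 is false
  resource owner approved: no → false
  request hour (0-23) < 8: 2 < 8 is true
Combine:
[1.1.3] true OR true = true
[1.1.4] true AND true = true
[1.1] true AND true AND true AND true = true
[1.2.1.1.1] true OR false OR false OR false = true
[1.2.1.1] NOT true = false
[1.2.1] NOT false = true
[1.2] NOT true = false
[1] exactly-one(true, false) = true
[2] false → true (antecedent false ⇒ implication holds) = true
[root] true AND true = true
Overall: true → granted

Granted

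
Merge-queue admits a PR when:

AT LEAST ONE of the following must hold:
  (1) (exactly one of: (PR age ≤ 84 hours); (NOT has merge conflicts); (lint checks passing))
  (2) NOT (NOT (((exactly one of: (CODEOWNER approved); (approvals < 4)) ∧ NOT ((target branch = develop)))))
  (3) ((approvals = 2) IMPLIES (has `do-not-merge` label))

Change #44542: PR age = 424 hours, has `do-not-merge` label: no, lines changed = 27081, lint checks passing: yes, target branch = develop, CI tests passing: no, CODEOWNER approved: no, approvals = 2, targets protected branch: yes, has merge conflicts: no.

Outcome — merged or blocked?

Blocked

Atomic conditions:
  PR age ≤ 84 hours: 424 ≤ 84 is false
  NOT has merge conflicts: no → true
  lint checks passing: yes → true
  CODEOWNER approved: no → false
  approvals < 4: 2 < 4 is true
  target branch = develop: develop == develop is true
  approvals = 2: 2 == 2 is true
  has `do-not-merge` label: no → false
Combine:
[1] exactly-one(false, true, true) = false
[2.1.1.1] exactly-one(false, true) = true
[2.1.1.2] NOT true = false
[2.1.1] true AND false = false
[2.1] NOT false = true
[2] NOT true = false
[3] true → false = false
[root] false OR false OR false = false
Overall: false → blocked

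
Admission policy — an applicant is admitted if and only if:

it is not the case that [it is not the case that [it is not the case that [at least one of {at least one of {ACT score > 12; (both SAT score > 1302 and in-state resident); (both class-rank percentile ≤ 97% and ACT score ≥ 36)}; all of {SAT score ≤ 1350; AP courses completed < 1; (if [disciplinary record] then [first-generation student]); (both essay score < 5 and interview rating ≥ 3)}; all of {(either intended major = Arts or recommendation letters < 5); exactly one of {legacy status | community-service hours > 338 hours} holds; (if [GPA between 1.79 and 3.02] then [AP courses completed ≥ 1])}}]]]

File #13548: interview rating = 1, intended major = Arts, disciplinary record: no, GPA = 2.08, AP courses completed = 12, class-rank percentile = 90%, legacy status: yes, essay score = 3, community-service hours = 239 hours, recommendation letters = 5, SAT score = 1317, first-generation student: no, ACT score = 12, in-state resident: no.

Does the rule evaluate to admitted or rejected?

Atomic conditions:
  ACT score > 12: 12 > 12 is false
  SAT score > 1302: 1317 > 1302 is true
  in-state resident: no → false
  class-rank percentile ≤ 97%: 90 ≤ 97 is true
  ACT score ≥ 36: 12 ≥ 36 is false
  SAT score ≤ 1350: 1317 ≤ 1350 is true
  AP courses completed < 1: 12 < 1 is false
  disciplinary record: no → false
  first-generation student: no → false
  essay score < 5: 3 < 5 is true
  interview rating ≥ 3: 1 ≥ 3 is false
  intended major = Arts: Arts == Arts is true
  recommendation letters < 5: 5 < 5 is false
  legacy status: yes → true
  community-service hours > 338 hours: 239 > 338 is false
  GPA between 1.79 and 3.02: 2.08 in [1.79, 3.02] is true
  AP courses completed ≥ 1: 12 ≥ 1 is true
Combine:
[1.1.1.1.2] true AND false = false
[1.1.1.1.3] true AND false = false
[1.1.1.1] false OR false OR false = false
[1.1.1.2.3] false → false (antecedent false ⇒ implication holds) = true
[1.1.1.2.4] true AND false = false
[1.1.1.2] true AND false AND true AND false = false
[1.1.1.3.1] true OR false = true
[1.1.1.3.2] exactly-one(true, false) = true
[1.1.1.3.3] true → true = true
[1.1.1.3] true AND true AND true = true
[1.1.1] false OR false OR true = true
[1.1] NOT true = false
[1] NOT false = true
[root] NOT true = false
Overall: false → rejected

Rejected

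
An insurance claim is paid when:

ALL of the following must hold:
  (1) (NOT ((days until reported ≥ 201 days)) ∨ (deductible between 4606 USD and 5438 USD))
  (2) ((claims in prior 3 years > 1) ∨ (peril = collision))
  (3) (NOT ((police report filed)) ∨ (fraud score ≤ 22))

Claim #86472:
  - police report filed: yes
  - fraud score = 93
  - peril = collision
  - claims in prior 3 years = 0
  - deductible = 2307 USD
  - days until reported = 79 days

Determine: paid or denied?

Atomic conditions:
  days until reported ≥ 201 days: 79 ≥ 201 is false
  deductible between 4606 USD and 5438 USD: 2307 in [4606, 5438] is false
  claims in prior 3 years > 1: 0 > 1 is false
  peril = collision: collision == collision is true
  police report filed: yes → true
  fraud score ≤ 22: 93 ≤ 22 is false
Combine:
[1.1] NOT false = true
[1] true OR false = true
[2] false OR true = true
[3.1] NOT true = false
[3] false OR false = false
[root] true AND true AND false = false
Overall: false → denied

Denied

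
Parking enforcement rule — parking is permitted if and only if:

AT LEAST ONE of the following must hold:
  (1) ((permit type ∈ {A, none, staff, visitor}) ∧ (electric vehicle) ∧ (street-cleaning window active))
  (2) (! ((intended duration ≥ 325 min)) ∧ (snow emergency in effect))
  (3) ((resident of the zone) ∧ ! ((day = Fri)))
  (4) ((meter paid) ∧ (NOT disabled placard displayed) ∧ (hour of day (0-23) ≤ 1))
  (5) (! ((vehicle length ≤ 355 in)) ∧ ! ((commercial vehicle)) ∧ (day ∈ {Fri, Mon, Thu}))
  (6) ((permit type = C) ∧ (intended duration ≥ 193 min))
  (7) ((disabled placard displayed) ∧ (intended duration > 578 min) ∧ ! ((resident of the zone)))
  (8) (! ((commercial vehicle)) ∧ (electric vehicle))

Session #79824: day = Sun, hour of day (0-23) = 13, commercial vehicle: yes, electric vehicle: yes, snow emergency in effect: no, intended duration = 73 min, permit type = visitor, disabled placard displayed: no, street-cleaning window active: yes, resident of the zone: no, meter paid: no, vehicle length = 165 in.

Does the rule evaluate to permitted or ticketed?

Atomic conditions:
  permit type ∈ {A, none, staff, visitor}: visitor is in the set → true
  electric vehicle: yes → true
  street-cleaning window active: yes → true
  intended duration ≥ 325 min: 73 ≥ 325 is false
  snow emergency in effect: no → false
  resident of the zone: no → false
  day = Fri: Sun == Fri is false
  meter paid: no → false
  NOT disabled placard displayed: no → true
  hour of day (0-23) ≤ 1: 13 ≤ 1 is false
  vehicle length ≤ 355 in: 165 ≤ 355 is true
  commercial vehicle: yes → true
  day ∈ {Fri, Mon, Thu}: Sun is not in the set → false
  permit type = C: visitor == C is false
  intended duration ≥ 193 min: 73 ≥ 193 is false
  disabled placard displayed: no → false
  intended duration > 578 min: 73 > 578 is false
Combine:
[1] true AND true AND true = true
[2.1] NOT false = true
[2] true AND false = false
[3.2] NOT false = true
[3] false AND true = false
[4] false AND true AND false = false
[5.1] NOT true = false
[5.2] NOT true = false
[5] false AND false AND false = false
[6] false AND false = false
[7.3] NOT false = true
[7] false AND false AND true = false
[8.1] NOT true = false
[8] false AND true = false
[root] true OR false OR false OR false OR false OR false OR false OR false = true
Overall: true → permitted

Permitted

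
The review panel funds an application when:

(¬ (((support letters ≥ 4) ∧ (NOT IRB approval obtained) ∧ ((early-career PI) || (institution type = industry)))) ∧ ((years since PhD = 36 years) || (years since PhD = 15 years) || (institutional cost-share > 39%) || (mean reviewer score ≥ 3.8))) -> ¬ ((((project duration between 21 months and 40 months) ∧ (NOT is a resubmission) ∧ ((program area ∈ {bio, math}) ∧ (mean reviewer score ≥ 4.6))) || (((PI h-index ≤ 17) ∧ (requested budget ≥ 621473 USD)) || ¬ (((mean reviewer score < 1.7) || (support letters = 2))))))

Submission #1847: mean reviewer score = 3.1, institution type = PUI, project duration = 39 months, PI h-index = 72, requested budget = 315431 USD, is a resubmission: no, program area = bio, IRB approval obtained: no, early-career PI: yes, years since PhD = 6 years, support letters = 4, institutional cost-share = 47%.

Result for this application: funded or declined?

Atomic conditions:
  support letters ≥ 4: 4 ≥ 4 is true
  NOT IRB approval obtained: no → true
  early-career PI: yes → true
  institution type = industry: PUI == industry is false
  years since PhD = 36 years: 6 == 36 is false
  years since PhD = 15 years: 6 == 15 is false
  institutional cost-share > 39%: 47 > 39 is true
  mean reviewer score ≥ 3.8: 3.1 ≥ 3.8 is false
  project duration between 21 months and 40 months: 39 in [21, 40] is true
  NOT is a resubmission: no → true
  program area ∈ {bio, math}: bio is in the set → true
  mean reviewer score ≥ 4.6: 3.1 ≥ 4.6 is false
  PI h-index ≤ 17: 72 ≤ 17 is false
  requested budget ≥ 621473 USD: 315431 ≥ 621473 is false
  mean reviewer score < 1.7: 3.1 < 1.7 is false
  support letters = 2: 4 == 2 is false
Combine:
[1.1.1.3] true OR false = true
[1.1.1] true AND true AND true = true
[1.1] NOT true = false
[1.2] false OR false OR true OR false = true
[1] false AND true = false
[2.1.1.3] true AND false = false
[2.1.1] true AND true AND false = false
[2.1.2.1] false AND false = false
[2.1.2.2.1] false OR false = false
[2.1.2.2] NOT false = true
[2.1.2] false OR true = true
[2.1] false OR true = true
[2] NOT true = false
[root] false → false (antecedent false ⇒ implication holds) = true
Overall: true → funded

Funded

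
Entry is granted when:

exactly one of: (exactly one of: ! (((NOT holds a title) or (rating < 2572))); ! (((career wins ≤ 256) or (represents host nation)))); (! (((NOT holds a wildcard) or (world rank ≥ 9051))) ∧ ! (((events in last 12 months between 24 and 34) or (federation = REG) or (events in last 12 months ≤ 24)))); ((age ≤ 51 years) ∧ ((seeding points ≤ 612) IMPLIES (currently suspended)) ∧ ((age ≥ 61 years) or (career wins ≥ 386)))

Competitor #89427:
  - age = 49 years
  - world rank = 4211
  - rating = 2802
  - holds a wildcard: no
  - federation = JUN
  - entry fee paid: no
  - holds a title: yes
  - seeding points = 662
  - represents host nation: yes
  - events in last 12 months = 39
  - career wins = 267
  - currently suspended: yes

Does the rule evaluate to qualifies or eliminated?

Atomic conditions:
  NOT holds a title: yes → false
  rating < 2572: 2802 < 2572 is false
  career wins ≤ 256: 267 ≤ 256 is false
  represents host nation: yes → true
  NOT holds a wildcard: no → true
  world rank ≥ 9051: 4211 ≥ 9051 is false
  events in last 12 months between 24 and 34: 39 in [24, 34] is false
  federation = REG: JUN == REG is false
  events in last 12 months ≤ 24: 39 ≤ 24 is false
  age ≤ 51 years: 49 ≤ 51 is true
  seeding points ≤ 612: 662 ≤ 612 is false
  currently suspended: yes → true
  age ≥ 61 years: 49 ≥ 61 is false
  career wins ≥ 386: 267 ≥ 386 is false
Combine:
[1.1.1] false OR false = false
[1.1] NOT false = true
[1.2.1] false OR true = true
[1.2] NOT true = false
[1] exactly-one(true, false) = true
[2.1.1] true OR false = true
[2.1] NOT true = false
[2.2.1] false OR false OR false = false
[2.2] NOT false = true
[2] false AND true = false
[3.2] false → true (antecedent false ⇒ implication holds) = true
[3.3] false OR false = false
[3] true AND true AND false = false
[root] exactly-one(true, false, false) = true
Overall: true → qualifies

Qualifies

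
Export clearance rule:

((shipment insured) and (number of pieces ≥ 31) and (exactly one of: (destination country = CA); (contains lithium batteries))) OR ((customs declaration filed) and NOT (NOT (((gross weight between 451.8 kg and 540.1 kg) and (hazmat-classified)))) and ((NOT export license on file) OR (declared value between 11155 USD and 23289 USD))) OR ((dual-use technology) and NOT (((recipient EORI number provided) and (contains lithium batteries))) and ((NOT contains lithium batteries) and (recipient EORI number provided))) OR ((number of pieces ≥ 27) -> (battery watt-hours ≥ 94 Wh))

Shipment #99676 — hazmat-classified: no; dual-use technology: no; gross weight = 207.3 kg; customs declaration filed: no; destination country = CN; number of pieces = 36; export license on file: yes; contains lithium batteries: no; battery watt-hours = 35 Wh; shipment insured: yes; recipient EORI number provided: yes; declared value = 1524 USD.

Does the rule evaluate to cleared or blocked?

Atomic conditions:
  shipment insured: yes → true
  number of pieces ≥ 31: 36 ≥ 31 is true
  destination country = CA: CN == CA is false
  contains lithium batteries: no → false
  customs declaration filed: no → false
  gross weight between 451.8 kg and 540.1 kg: 207.3 in [451.8, 540.1] is false
  hazmat-classified: no → false
  NOT export license on file: yes → false
  declared value between 11155 USD and 23289 USD: 1524 in [11155, 23289] is false
  dual-use technology: no → false
  recipient EORI number provided: yes → true
  NOT contains lithium batteries: no → true
  number of pieces ≥ 27: 36 ≥ 27 is true
  battery watt-hours ≥ 94 Wh: 35 ≥ 94 is false
Combine:
[1.3] exactly-one(false, false) = false
[1] true AND true AND false = false
[2.2.1.1] false AND false = false
[2.2.1] NOT false = true
[2.2] NOT true = false
[2.3] false OR false = false
[2] false AND false AND false = false
[3.2.1] true AND false = false
[3.2] NOT false = true
[3.3] true AND true = true
[3] false AND true AND true = false
[4] true → false = false
[root] false OR false OR false OR false = false
Overall: false → blocked

Blocked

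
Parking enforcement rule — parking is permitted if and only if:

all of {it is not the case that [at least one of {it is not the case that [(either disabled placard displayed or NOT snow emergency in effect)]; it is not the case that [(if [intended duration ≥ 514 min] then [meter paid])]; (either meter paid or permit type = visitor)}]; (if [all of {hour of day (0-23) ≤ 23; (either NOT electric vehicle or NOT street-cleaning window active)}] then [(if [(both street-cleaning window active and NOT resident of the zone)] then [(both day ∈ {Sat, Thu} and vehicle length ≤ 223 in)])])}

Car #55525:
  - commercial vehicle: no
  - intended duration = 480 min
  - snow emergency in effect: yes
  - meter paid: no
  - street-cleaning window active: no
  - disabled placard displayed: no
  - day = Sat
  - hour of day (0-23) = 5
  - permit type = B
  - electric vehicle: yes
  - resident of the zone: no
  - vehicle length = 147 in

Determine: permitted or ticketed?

Atomic conditions:
  disabled placard displayed: no → false
  NOT snow emergency in effect: yes → false
  intended duration ≥ 514 min: 480 ≥ 514 is false
  meter paid: no → false
  permit type = visitor: B == visitor is false
  hour of day (0-23) ≤ 23: 5 ≤ 23 is true
  NOT electric vehicle: yes → false
  NOT street-cleaning window active: no → true
  street-cleaning window active: no → false
  NOT resident of the zone: no → true
  day ∈ {Sat, Thu}: Sat is in the set → true
  vehicle length ≤ 223 in: 147 ≤ 223 is true
Combine:
[1.1.1.1] false OR false = false
[1.1.1] NOT false = true
[1.1.2.1] false → false (antecedent false ⇒ implication holds) = true
[1.1.2] NOT true = false
[1.1.3] false OR false = false
[1.1] true OR false OR false = true
[1] NOT true = false
[2.1.2] false OR true = true
[2.1] true AND true = true
[2.2.1] false AND true = false
[2.2.2] true AND true = true
[2.2] false → true (antecedent false ⇒ implication holds) = true
[2] true → true = true
[root] false AND true = false
Overall: false → ticketed

Ticketed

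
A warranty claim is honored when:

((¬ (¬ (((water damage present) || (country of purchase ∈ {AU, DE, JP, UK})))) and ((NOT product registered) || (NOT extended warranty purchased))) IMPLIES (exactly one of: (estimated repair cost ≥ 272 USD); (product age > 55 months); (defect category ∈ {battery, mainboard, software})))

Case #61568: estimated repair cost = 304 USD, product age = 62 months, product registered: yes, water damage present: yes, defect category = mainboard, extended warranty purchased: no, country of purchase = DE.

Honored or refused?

Atomic conditions:
  water damage present: yes → true
  country of purchase ∈ {AU, DE, JP, UK}: DE is in the set → true
  NOT product registered: yes → false
  NOT extended warranty purchased: no → true
  estimated repair cost ≥ 272 USD: 304 ≥ 272 is true
  product age > 55 months: 62 > 55 is true
  defect category ∈ {battery, mainboard, software}: mainboard is in the set → true
Combine:
[1.1.1.1] true OR true = true
[1.1.1] NOT true = false
[1.1] NOT false = true
[1.2] false OR true = true
[1] true AND true = true
[2] exactly-one(true, true, true) = false
[root] true → false = false
Overall: false → refused

Refused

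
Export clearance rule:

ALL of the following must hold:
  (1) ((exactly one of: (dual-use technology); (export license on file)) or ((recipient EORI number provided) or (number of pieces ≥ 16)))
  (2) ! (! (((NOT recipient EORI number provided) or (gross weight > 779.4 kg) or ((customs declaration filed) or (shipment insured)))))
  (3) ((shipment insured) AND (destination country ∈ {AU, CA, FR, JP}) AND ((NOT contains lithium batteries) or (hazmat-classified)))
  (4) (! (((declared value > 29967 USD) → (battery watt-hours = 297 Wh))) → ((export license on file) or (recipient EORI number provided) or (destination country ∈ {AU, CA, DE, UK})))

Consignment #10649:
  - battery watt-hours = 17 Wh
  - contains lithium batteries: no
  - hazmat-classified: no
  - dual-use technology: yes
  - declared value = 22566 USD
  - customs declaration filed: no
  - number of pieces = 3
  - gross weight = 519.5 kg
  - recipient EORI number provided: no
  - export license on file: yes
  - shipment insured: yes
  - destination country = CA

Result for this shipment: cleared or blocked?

Atomic conditions:
  dual-use technology: yes → true
  export license on file: yes → true
  recipient EORI number provided: no → false
  number of pieces ≥ 16: 3 ≥ 16 is false
  NOT recipient EORI number provided: no → true
  gross weight > 779.4 kg: 519.5 > 779.4 is false
  customs declaration filed: no → false
  shipment insured: yes → true
  destination country ∈ {AU, CA, FR, JP}: CA is in the set → true
  NOT contains lithium batteries: no → true
  hazmat-classified: no → false
  declared value > 29967 USD: 22566 > 29967 is false
  battery watt-hours = 297 Wh: 17 == 297 is false
  destination country ∈ {AU, CA, DE, UK}: CA is in the set → true
Combine:
[1.1] exactly-one(true, true) = false
[1.2] false OR false = false
[1] false OR false = false
[2.1.1.3] false OR true = true
[2.1.1] true OR false OR true = true
[2.1] NOT true = false
[2] NOT false = true
[3.3] true OR false = true
[3] true AND true AND true = true
[4.1.1] false → false (antecedent false ⇒ implication holds) = true
[4.1] NOT true = false
[4.2] true OR false OR true = true
[4] false → true (antecedent false ⇒ implication holds) = true
[root] false AND true AND true AND true = false
Overall: false → blocked

Blocked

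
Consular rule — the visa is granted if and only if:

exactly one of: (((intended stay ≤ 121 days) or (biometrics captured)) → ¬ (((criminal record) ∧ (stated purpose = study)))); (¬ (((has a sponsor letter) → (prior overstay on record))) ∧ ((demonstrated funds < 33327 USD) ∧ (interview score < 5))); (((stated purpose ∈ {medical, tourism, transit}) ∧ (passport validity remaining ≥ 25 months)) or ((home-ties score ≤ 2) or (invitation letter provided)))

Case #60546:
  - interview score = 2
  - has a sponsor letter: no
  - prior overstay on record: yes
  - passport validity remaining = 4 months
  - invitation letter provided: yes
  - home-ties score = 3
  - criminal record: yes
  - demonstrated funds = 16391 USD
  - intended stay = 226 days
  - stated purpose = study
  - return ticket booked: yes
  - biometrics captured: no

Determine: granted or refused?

Atomic conditions:
  intended stay ≤ 121 days: 226 ≤ 121 is false
  biometrics captured: no → false
  criminal record: yes → true
  stated purpose = study: study == study is true
  has a sponsor letter: no → false
  prior overstay on record: yes → true
  demonstrated funds < 33327 USD: 16391 < 33327 is true
  interview score < 5: 2 < 5 is true
  stated purpose ∈ {medical, tourism, transit}: study is not in the set → false
  passport validity remaining ≥ 25 months: 4 ≥ 25 is false
  home-ties score ≤ 2: 3 ≤ 2 is false
  invitation letter provided: yes → true
Combine:
[1.1] false OR false = false
[1.2.1] true AND true = true
[1.2] NOT true = false
[1] false → false (antecedent false ⇒ implication holds) = true
[2.1.1] false → true (antecedent false ⇒ implication holds) = true
[2.1] NOT true = false
[2.2] true AND true = true
[2] false AND true = false
[3.1] false AND false = false
[3.2] false OR true = true
[3] false OR true = true
[root] exactly-one(true, false, true) = false
Overall: false → refused

Refused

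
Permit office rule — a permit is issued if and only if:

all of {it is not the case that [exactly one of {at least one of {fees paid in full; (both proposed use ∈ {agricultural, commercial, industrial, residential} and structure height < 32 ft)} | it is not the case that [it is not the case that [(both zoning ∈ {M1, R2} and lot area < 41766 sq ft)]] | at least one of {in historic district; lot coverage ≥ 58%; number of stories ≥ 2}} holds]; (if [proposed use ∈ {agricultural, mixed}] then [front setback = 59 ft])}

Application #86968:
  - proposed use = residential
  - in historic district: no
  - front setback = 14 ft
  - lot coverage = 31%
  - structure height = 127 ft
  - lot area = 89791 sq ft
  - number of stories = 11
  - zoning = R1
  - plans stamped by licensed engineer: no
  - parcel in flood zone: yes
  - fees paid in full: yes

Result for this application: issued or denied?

Atomic conditions:
  fees paid in full: yes → true
  proposed use ∈ {agricultural, commercial, industrial, residential}: residential is in the set → true
  structure height < 32 ft: 127 < 32 is false
  zoning ∈ {M1, R2}: R1 is not in the set → false
  lot area < 41766 sq ft: 89791 < 41766 is false
  in historic district: no → false
  lot coverage ≥ 58%: 31 ≥ 58 is false
  number of stories ≥ 2: 11 ≥ 2 is true
  proposed use ∈ {agricultural, mixed}: residential is not in the set → false
  front setback = 59 ft: 14 == 59 is false
Combine:
[1.1.1.2] true AND false = false
[1.1.1] true OR false = true
[1.1.2.1.1] false AND false = false
[1.1.2.1] NOT false = true
[1.1.2] NOT true = false
[1.1.3] false OR false OR true = true
[1.1] exactly-one(true, false, true) = false
[1] NOT false = true
[2] false → false (antecedent false ⇒ implication holds) = true
[root] true AND true = true
Overall: true → issued

Issued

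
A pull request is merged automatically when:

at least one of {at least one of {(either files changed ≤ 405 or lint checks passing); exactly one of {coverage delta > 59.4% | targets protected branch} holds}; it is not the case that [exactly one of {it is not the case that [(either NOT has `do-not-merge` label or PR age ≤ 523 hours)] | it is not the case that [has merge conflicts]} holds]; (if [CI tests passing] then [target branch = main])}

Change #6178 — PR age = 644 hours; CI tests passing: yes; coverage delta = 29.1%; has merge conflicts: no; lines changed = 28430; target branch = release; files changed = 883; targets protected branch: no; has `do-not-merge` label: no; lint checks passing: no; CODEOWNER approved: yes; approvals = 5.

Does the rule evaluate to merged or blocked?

Blocked

Atomic conditions:
  files changed ≤ 405: 883 ≤ 405 is false
  lint checks passing: no → false
  coverage delta > 59.4%: 29.1 > 59.4 is false
  targets protected branch: no → false
  NOT has `do-not-merge` label: no → true
  PR age ≤ 523 hours: 644 ≤ 523 is false
  has merge conflicts: no → false
  CI tests passing: yes → true
  target branch = main: release == main is false
Combine:
[1.1] false OR false = false
[1.2] exactly-one(false, false) = false
[1] false OR false = false
[2.1.1.1] true OR false = true
[2.1.1] NOT true = false
[2.1.2] NOT false = true
[2.1] exactly-one(false, true) = true
[2] NOT true = false
[3] true → false = false
[root] false OR false OR false = false
Overall: false → blocked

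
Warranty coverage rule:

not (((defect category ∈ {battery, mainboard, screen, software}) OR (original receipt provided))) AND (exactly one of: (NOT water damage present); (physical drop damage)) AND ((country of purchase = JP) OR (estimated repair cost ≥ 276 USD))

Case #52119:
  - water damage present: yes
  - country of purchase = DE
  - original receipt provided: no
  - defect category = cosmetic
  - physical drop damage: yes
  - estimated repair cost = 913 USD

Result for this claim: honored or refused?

Atomic conditions:
  defect category ∈ {battery, mainboard, screen, software}: cosmetic is not in the set → false
  original receipt provided: no → false
  NOT water damage present: yes → false
  physical drop damage: yes → true
  country of purchase = JP: DE == JP is false
  estimated repair cost ≥ 276 USD: 913 ≥ 276 is true
Combine:
[1.1] false OR false = false
[1] NOT false = true
[2] exactly-one(false, true) = true
[3] false OR true = true
[root] true AND true AND true = true
Overall: true → honored

Honored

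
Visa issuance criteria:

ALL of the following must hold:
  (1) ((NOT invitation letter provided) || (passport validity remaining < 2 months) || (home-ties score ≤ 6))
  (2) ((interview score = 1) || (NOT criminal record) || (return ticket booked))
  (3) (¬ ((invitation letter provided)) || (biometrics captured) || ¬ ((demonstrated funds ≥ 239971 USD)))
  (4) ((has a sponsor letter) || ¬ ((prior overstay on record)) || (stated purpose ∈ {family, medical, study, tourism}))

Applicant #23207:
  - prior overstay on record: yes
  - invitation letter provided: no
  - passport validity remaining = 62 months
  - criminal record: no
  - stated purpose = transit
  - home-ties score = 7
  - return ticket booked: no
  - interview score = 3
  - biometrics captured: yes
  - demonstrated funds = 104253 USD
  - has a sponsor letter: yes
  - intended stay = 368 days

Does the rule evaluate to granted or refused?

Atomic conditions:
  NOT invitation letter provided: no → true
  passport validity remaining < 2 months: 62 < 2 is false
  home-ties score ≤ 6: 7 ≤ 6 is false
  interview score = 1: 3 == 1 is false
  NOT criminal record: no → true
  return ticket booked: no → false
  invitation letter provided: no → false
  biometrics captured: yes → true
  demonstrated funds ≥ 239971 USD: 104253 ≥ 239971 is false
  has a sponsor letter: yes → true
  prior overstay on record: yes → true
  stated purpose ∈ {family, medical, study, tourism}: transit is not in the set → false
Combine:
[1] true OR false OR false = true
[2] false OR true OR false = true
[3.1] NOT false = true
[3.3] NOT false = true
[3] true OR true OR true = true
[4.2] NOT true = false
[4] true OR false OR false = true
[root] true AND true AND true AND true = true
Overall: true → granted

Granted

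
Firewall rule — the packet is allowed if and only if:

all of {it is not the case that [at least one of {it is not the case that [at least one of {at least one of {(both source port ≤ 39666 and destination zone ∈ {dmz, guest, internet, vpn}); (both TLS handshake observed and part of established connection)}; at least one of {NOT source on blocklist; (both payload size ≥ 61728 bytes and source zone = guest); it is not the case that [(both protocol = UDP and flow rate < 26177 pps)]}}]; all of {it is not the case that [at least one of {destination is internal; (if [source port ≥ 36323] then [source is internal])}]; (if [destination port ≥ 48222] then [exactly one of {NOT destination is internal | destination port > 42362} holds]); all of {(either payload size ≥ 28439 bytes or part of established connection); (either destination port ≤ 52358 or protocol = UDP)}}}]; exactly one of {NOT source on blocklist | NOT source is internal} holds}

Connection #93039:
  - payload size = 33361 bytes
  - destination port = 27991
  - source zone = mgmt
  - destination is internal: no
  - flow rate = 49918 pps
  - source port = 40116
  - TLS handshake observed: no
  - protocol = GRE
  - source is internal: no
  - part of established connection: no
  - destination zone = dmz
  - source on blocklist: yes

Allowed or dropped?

Dropped

Atomic conditions:
  source port ≤ 39666: 40116 ≤ 39666 is false
  destination zone ∈ {dmz, guest, internet, vpn}: dmz is in the set → true
  TLS handshake observed: no → false
  part of established connection: no → false
  NOT source on blocklist: yes → false
  payload size ≥ 61728 bytes: 33361 ≥ 61728 is false
  source zone = guest: mgmt == guest is false
  protocol = UDP: GRE == UDP is false
  flow rate < 26177 pps: 49918 < 26177 is false
  destination is internal: no → false
  source port ≥ 36323: 40116 ≥ 36323 is true
  source is internal: no → false
  destination port ≥ 48222: 27991 ≥ 48222 is false
  NOT destination is internal: no → true
  destination port > 42362: 27991 > 42362 is false
  payload size ≥ 28439 bytes: 33361 ≥ 28439 is true
  destination port ≤ 52358: 27991 ≤ 52358 is true
  NOT source is internal: no → true
Combine:
[1.1.1.1.1.1] false AND true = false
[1.1.1.1.1.2] false AND false = false
[1.1.1.1.1] false OR false = false
[1.1.1.1.2.2] false AND false = false
[1.1.1.1.2.3.1] false AND false = false
[1.1.1.1.2.3] NOT false = true
[1.1.1.1.2] false OR false OR true = true
[1.1.1.1] false OR true = true
[1.1.1] NOT true = false
[1.1.2.1.1.2] true → false = false
[1.1.2.1.1] false OR false = false
[1.1.2.1] NOT false = true
[1.1.2.2.2] exactly-one(true, false) = true
[1.1.2.2] false → true (antecedent false ⇒ implication holds) = true
[1.1.2.3.1] true OR false = true
[1.1.2.3.2] true OR false = true
[1.1.2.3] true AND true = true
[1.1.2] true AND true AND true = true
[1.1] false OR true = true
[1] NOT true = false
[2] exactly-one(false, true) = true
[root] false AND true = false
Overall: false → dropped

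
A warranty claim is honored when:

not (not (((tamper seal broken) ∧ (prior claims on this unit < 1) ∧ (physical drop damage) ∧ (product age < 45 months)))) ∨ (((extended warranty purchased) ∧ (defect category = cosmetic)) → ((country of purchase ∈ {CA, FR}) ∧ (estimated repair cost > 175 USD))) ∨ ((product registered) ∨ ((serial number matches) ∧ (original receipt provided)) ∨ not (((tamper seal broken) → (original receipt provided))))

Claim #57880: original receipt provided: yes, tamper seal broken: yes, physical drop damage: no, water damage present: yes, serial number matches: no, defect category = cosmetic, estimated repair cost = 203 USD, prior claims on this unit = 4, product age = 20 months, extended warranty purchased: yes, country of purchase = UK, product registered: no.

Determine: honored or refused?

Refused

Atomic conditions:
  tamper seal broken: yes → true
  prior claims on this unit < 1: 4 < 1 is false
  physical drop damage: no → false
  product age < 45 months: 20 < 45 is true
  extended warranty purchased: yes → true
  defect category = cosmetic: cosmetic == cosmetic is true
  country of purchase ∈ {CA, FR}: UK is not in the set → false
  estimated repair cost > 175 USD: 203 > 175 is true
  product registered: no → false
  serial number matches: no → false
  original receipt provided: yes → true
Combine:
[1.1.1] true AND false AND false AND true = false
[1.1] NOT false = true
[1] NOT true = false
[2.1] true AND true = true
[2.2] false AND true = false
[2] true → false = false
[3.2] false AND true = false
[3.3.1] true → true = true
[3.3] NOT true = false
[3] false OR false OR false = false
[root] false OR false OR false = false
Overall: false → refused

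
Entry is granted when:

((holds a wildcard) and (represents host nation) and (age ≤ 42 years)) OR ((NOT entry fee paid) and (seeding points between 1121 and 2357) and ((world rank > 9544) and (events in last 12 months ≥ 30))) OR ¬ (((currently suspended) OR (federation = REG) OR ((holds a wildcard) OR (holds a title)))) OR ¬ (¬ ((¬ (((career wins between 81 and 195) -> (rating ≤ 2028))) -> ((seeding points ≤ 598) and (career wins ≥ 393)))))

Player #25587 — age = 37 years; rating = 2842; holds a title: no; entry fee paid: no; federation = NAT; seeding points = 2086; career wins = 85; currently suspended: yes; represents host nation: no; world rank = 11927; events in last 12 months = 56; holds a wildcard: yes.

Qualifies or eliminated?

Qualifies

Atomic conditions:
  holds a wildcard: yes → true
  represents host nation: no → false
  age ≤ 42 years: 37 ≤ 42 is true
  NOT entry fee paid: no → true
  seeding points between 1121 and 2357: 2086 in [1121, 2357] is true
  world rank > 9544: 11927 > 9544 is true
  events in last 12 months ≥ 30: 56 ≥ 30 is true
  currently suspended: yes → true
  federation = REG: NAT == REG is false
  holds a title: no → false
  career wins between 81 and 195: 85 in [81, 195] is true
  rating ≤ 2028: 2842 ≤ 2028 is false
  seeding points ≤ 598: 2086 ≤ 598 is false
  career wins ≥ 393: 85 ≥ 393 is false
Combine:
[1] true AND false AND true = false
[2.3] true AND true = true
[2] true AND true AND true = true
[3.1.3] true OR false = true
[3.1] true OR false OR true = true
[3] NOT true = false
[4.1.1.1.1] true → false = false
[4.1.1.1] NOT false = true
[4.1.1.2] false AND false = false
[4.1.1] true → false = false
[4.1] NOT false = true
[4] NOT true = false
[root] false OR true OR false OR false = true
Overall: true → qualifies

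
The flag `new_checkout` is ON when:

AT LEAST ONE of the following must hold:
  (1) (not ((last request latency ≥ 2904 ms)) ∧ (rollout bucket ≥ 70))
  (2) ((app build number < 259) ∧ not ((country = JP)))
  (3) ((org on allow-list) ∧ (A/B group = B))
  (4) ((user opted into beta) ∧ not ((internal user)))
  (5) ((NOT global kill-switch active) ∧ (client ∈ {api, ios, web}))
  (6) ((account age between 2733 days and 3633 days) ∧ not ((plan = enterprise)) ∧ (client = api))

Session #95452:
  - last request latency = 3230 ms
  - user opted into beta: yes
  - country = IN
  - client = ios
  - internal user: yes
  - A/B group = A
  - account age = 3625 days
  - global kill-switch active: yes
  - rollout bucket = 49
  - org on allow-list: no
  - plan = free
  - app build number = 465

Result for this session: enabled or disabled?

Disabled

Atomic conditions:
  last request latency ≥ 2904 ms: 3230 ≥ 2904 is true
  rollout bucket ≥ 70: 49 ≥ 70 is false
  app build number < 259: 465 < 259 is false
  country = JP: IN == JP is false
  org on allow-list: no → false
  A/B group = B: A == B is false
  user opted into beta: yes → true
  internal user: yes → true
  NOT global kill-switch active: yes → false
  client ∈ {api, ios, web}: ios is in the set → true
  account age between 2733 days and 3633 days: 3625 in [2733, 3633] is true
  plan = enterprise: free == enterprise is false
  client = api: ios == api is false
Combine:
[1.1] NOT true = false
[1] false AND false = false
[2.2] NOT false = true
[2] false AND true = false
[3] false AND false = false
[4.2] NOT true = false
[4] true AND false = false
[5] false AND true = false
[6.2] NOT false = true
[6] true AND true AND false = false
[root] false OR false OR false OR false OR false OR false = false
Overall: false → disabled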